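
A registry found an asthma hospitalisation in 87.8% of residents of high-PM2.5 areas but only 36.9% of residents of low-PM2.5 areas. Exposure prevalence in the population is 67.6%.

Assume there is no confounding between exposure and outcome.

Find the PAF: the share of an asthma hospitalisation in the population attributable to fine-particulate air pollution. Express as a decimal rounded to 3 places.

PAF ≈ 0.483

p₁ = 0.878, p₀ = 0.369.
Overall risk P(Y=1) = π·p₁ + (1−π)·p₀ = 0.676×0.878 + 0.324×0.369 = 0.71308.
Under exogeneity, PAF = [P(Y=1) − p₀] / P(Y=1).
PAF = (0.71308 − 0.369) / 0.71308 ≈ 0.4825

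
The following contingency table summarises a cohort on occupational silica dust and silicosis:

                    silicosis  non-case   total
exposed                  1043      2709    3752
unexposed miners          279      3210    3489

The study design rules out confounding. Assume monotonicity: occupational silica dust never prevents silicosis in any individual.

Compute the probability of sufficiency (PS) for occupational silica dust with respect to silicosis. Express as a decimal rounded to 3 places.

p₁ = P(outcome | exposed) = 1043/3752 = 0.27799
p₀ = P(outcome | unexposed) = 279/3489 = 0.079966
Under exogeneity and monotonicity, PS = (p₁ − p₀)/(1 − p₀).
PS = (0.27799 − 0.079966) / 0.92003 ≈ 0.2152

PS ≈ 0.215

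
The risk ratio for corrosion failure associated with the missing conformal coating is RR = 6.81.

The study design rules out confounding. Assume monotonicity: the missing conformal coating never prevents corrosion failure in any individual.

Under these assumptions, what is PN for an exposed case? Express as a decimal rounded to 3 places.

PN ≈ 0.853

Under exogeneity and monotonicity, PN = (RR − 1) / RR = 1 − 1/RR.
PN = (6.81 − 1) / 6.81 = 5.81 / 6.81 ≈ 0.8532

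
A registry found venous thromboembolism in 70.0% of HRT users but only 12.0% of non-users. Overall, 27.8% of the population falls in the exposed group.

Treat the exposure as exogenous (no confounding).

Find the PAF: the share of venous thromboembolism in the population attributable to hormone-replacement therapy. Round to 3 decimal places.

p₁ = 0.7, p₀ = 0.12.
Overall risk P(Y=1) = π·p₁ + (1−π)·p₀ = 0.278×0.7 + 0.722×0.12 = 0.28124.
Under exogeneity, PAF = [P(Y=1) − p₀] / P(Y=1).
PAF = (0.28124 − 0.12) / 0.28124 ≈ 0.5733

PAF ≈ 0.573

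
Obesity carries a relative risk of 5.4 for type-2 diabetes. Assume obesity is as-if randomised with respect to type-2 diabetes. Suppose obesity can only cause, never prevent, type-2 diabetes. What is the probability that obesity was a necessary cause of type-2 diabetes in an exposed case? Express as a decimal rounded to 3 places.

Under exogeneity and monotonicity, PN = (RR − 1) / RR = 1 − 1/RR.
PN = (5.4 − 1) / 5.4 = 4.4 / 5.4 ≈ 0.8148

PN ≈ 0.815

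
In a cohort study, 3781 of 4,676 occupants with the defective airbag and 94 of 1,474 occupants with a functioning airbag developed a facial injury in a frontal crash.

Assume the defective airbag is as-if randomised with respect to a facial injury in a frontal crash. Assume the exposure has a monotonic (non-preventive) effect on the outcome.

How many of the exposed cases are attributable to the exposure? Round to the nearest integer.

about 3483 cases

p₁ = P(outcome | exposed) = 3781/4676 = 0.8086
p₀ = P(outcome | unexposed) = 94/1474 = 0.063772
PN = (p₁ − p₀)/p₁ = (0.8086 − 0.063772) / 0.8086 ≈ 0.92113.
Attributable cases ≈ PN × (exposed cases) = 0.92113 × 3781 ≈ 3482.80.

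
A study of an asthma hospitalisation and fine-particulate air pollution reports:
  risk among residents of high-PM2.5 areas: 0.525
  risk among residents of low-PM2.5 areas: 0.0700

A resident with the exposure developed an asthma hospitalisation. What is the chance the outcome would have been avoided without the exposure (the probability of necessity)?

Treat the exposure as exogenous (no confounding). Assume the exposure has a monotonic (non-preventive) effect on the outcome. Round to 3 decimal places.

Let p₁ = 0.525, p₀ = 0.07.
Under exogeneity and monotonicity, PN = (p₁ − p₀) / p₁.
PN = (0.525 − 0.07) / 0.525 = 0.455 / 0.525 ≈ 0.8667

PN ≈ 0.867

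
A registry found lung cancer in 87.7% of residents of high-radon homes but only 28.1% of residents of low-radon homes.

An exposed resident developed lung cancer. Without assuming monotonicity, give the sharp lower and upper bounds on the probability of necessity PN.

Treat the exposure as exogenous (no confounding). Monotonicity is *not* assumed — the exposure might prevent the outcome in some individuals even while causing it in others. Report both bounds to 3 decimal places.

p₁ = 0.877, p₀ = 0.281.
Under exogeneity alone the bounds on PN are max{0,(p₁−p₀)/p₁} ≤ PN ≤ min{1,(1−p₀)/p₁}.
  lower = (p₁ − p₀)/p₁ = 0.596 / 0.877 ≈ 0.6796
  upper = min{1, (1 − p₀)/p₁} = 0.719 / 0.877 ≈ 0.8198

0.680 ≤ PN ≤ 0.820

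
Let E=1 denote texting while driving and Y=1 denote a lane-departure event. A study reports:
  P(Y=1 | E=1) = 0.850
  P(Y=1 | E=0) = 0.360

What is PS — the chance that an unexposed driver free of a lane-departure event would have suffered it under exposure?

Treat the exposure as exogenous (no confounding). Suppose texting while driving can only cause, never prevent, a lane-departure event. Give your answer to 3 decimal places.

Let p₁ = 0.85, p₀ = 0.36.
Under exogeneity and monotonicity, PS = (p₁ − p₀) / (1 − p₀).
PS = (0.85 − 0.36) / (1 − 0.36) = 0.49 / 0.64 ≈ 0.7656

PS ≈ 0.766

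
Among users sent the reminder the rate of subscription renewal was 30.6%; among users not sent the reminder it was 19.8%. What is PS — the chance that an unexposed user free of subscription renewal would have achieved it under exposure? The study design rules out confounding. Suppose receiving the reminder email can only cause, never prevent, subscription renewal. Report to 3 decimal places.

p₁ = 0.306, p₀ = 0.198.
Under exogeneity and monotonicity, PS = (p₁ − p₀) / (1 − p₀).
PS = (0.306 − 0.198) / (1 − 0.198) = 0.108 / 0.802 ≈ 0.1347

PS ≈ 0.135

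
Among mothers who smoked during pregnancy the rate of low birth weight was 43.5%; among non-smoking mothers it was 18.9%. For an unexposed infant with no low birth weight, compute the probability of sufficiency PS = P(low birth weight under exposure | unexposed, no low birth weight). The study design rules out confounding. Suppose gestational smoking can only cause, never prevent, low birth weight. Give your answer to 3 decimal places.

p₁ = 0.435, p₀ = 0.189.
Under exogeneity and monotonicity, PS = (p₁ − p₀) / (1 − p₀).
PS = (0.435 − 0.189) / (1 − 0.189) = 0.246 / 0.811 ≈ 0.3033

PS ≈ 0.303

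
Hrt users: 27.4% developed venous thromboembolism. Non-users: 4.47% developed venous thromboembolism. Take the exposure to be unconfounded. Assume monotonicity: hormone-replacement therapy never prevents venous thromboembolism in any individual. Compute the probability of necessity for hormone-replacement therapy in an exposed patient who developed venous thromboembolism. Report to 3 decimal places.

PN ≈ 0.837

p₁ = 0.274, p₀ = 0.0447.
Under exogeneity and monotonicity, PN = (p₁ − p₀) / p₁.
PN = (0.274 − 0.0447) / 0.274 = 0.2293 / 0.274 ≈ 0.8369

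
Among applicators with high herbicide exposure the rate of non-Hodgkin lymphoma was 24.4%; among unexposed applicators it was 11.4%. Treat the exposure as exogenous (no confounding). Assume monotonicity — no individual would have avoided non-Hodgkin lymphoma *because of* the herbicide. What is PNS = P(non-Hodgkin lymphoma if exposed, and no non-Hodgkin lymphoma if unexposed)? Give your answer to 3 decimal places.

p₁ = 0.244, p₀ = 0.114.
Under exogeneity and monotonicity, PNS = p₁ − p₀.
PNS = 0.244 − 0.114 = 0.13

PNS ≈ 0.130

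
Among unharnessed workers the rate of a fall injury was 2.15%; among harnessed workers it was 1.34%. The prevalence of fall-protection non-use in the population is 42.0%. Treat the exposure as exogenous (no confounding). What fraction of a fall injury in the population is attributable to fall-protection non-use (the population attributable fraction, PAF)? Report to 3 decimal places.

p₁ = 0.0215, p₀ = 0.0134.
Overall risk P(Y=1) = π·p₁ + (1−π)·p₀ = 0.42×0.0215 + 0.58×0.0134 = 0.016802.
Under exogeneity, PAF = [P(Y=1) − p₀] / P(Y=1).
PAF = (0.016802 − 0.0134) / 0.016802 ≈ 0.2025

PAF ≈ 0.202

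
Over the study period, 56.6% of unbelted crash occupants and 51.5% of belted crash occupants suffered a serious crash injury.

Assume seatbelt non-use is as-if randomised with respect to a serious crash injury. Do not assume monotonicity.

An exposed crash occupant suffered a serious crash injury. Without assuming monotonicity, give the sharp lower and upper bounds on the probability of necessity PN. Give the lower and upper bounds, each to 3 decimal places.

p₁ = 0.566, p₀ = 0.515.
Under exogeneity alone the bounds on PN are max{0,(p₁−p₀)/p₁} ≤ PN ≤ min{1,(1−p₀)/p₁}.
  lower = (p₁ − p₀)/p₁ = 0.051 / 0.566 ≈ 0.0901
  upper = min{1, (1 − p₀)/p₁} = 0.485 / 0.566 ≈ 0.8569

0.090 ≤ PN ≤ 0.857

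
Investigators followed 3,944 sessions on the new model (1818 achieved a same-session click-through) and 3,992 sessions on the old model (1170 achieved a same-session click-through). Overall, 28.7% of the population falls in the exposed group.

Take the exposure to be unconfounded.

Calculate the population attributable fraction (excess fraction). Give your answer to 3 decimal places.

p₁ = P(outcome | exposed) = 1818/3944 = 0.46095
p₀ = P(outcome | unexposed) = 1170/3992 = 0.29309
Overall risk P(Y=1) = π·p₁ + (1−π)·p₀ = 0.287×0.46095 + 0.713×0.29309 = 0.34126.
Under exogeneity, PAF = [P(Y=1) − p₀] / P(Y=1).
PAF = (0.34126 − 0.29309) / 0.34126 ≈ 0.1412

PAF ≈ 0.141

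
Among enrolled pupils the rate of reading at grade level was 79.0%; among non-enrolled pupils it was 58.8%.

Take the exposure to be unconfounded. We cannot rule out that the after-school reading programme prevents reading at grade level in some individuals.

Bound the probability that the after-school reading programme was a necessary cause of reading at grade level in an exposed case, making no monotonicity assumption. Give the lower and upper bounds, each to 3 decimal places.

0.256 ≤ PN ≤ 0.522

p₁ = 0.79, p₀ = 0.588.
Under exogeneity alone the bounds on PN are max{0,(p₁−p₀)/p₁} ≤ PN ≤ min{1,(1−p₀)/p₁}.
  lower = (p₁ − p₀)/p₁ = 0.202 / 0.79 ≈ 0.2557
  upper = min{1, (1 − p₀)/p₁} = 0.412 / 0.79 ≈ 0.5215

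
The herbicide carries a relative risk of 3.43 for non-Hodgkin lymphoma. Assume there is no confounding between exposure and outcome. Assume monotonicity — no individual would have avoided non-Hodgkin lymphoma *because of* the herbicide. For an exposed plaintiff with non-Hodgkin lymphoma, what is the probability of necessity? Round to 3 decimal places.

Under exogeneity and monotonicity, PN = (RR − 1) / RR = 1 − 1/RR.
PN = (3.43 − 1) / 3.43 = 2.43 / 3.43 ≈ 0.7085

PN ≈ 0.708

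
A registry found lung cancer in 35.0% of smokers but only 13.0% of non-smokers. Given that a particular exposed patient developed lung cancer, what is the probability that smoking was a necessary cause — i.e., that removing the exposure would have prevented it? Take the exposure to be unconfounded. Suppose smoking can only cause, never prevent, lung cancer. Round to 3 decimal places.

p₁ = 0.35, p₀ = 0.13.
Under exogeneity and monotonicity, PN = (p₁ − p₀) / p₁.
PN = (0.35 − 0.13) / 0.35 = 0.22 / 0.35 ≈ 0.6286

PN ≈ 0.629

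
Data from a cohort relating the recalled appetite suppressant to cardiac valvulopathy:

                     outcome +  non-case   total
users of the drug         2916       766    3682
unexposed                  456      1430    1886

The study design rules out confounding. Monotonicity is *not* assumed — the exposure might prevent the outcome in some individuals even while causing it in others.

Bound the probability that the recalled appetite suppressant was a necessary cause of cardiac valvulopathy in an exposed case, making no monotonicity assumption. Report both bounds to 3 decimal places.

p₁ = P(outcome | exposed) = 2916/3682 = 0.79196
p₀ = P(outcome | unexposed) = 456/1886 = 0.24178
Under exogeneity alone the bounds on PN are max{0,(p₁−p₀)/p₁} ≤ PN ≤ min{1,(1−p₀)/p₁}.
  lower = (p₁ − p₀)/p₁ = 0.55018 / 0.79196 ≈ 0.6947
  upper = min{1, (1 − p₀)/p₁} = 0.75822 / 0.79196 ≈ 0.9574

0.695 ≤ PN ≤ 0.957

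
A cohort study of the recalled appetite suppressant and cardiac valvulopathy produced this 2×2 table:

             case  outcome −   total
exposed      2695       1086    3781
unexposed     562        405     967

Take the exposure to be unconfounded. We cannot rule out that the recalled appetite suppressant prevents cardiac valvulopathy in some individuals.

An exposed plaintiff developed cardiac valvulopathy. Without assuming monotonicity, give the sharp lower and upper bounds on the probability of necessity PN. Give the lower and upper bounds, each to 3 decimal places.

0.185 ≤ PN ≤ 0.588

p₁ = P(outcome | exposed) = 2695/3781 = 0.71277
p₀ = P(outcome | unexposed) = 562/967 = 0.58118
Under exogeneity alone the bounds on PN are max{0,(p₁−p₀)/p₁} ≤ PN ≤ min{1,(1−p₀)/p₁}.
  lower = (p₁ − p₀)/p₁ = 0.1316 / 0.71277 ≈ 0.1846
  upper = min{1, (1 − p₀)/p₁} = 0.41882 / 0.71277 ≈ 0.5876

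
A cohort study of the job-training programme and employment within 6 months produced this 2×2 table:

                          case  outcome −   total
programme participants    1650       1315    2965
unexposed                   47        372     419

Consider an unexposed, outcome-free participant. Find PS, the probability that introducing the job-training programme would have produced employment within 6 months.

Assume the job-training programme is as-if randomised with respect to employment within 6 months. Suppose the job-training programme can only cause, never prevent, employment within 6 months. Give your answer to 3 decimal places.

p₁ = P(outcome | exposed) = 1650/2965 = 0.55649
p₀ = P(outcome | unexposed) = 47/419 = 0.11217
Under exogeneity and monotonicity, PS = (p₁ − p₀)/(1 − p₀).
PS = (0.55649 − 0.11217) / 0.88783 ≈ 0.5005

PS ≈ 0.500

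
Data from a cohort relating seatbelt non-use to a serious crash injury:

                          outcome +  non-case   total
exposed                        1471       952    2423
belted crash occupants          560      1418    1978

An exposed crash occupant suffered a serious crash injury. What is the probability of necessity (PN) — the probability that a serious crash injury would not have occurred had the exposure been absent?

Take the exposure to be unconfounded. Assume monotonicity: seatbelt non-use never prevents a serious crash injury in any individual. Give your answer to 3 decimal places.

p₁ = P(outcome | exposed) = 1471/2423 = 0.6071
p₀ = P(outcome | unexposed) = 560/1978 = 0.28311
Under exogeneity and monotonicity, PN = (p₁ − p₀) / p₁.
PN = (0.6071 − 0.28311) / 0.6071 = 0.32398 / 0.6071 ≈ 0.5337

PN ≈ 0.534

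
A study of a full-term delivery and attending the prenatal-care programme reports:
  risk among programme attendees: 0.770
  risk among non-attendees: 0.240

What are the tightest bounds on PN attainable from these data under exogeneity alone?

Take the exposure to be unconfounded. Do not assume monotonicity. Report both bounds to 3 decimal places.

0.688 ≤ PN ≤ 0.987

Let p₁ = 0.77, p₀ = 0.24.
Under exogeneity alone the bounds on PN are max{0,(p₁−p₀)/p₁} ≤ PN ≤ min{1,(1−p₀)/p₁}.
  lower = (p₁ − p₀)/p₁ = 0.53 / 0.77 ≈ 0.6883
  upper = min{1, (1 − p₀)/p₁} = 0.76 / 0.77 ≈ 0.9870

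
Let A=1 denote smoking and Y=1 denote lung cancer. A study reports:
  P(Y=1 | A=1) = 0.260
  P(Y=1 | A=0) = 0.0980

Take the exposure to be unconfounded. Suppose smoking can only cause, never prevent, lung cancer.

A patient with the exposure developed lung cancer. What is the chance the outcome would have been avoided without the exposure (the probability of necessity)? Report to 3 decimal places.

PN ≈ 0.623

Let p₁ = 0.26, p₀ = 0.098.
Under exogeneity and monotonicity, PN = (p₁ − p₀) / p₁.
PN = (0.26 − 0.098) / 0.26 = 0.162 / 0.26 ≈ 0.6231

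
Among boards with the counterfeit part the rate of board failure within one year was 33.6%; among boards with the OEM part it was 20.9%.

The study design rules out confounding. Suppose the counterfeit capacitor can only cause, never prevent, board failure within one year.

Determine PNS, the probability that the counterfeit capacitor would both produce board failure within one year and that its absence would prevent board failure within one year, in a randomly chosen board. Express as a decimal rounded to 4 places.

PNS ≈ 0.1270

p₁ = 0.336, p₀ = 0.209.
Under exogeneity and monotonicity, PNS = p₁ − p₀.
PNS = 0.336 − 0.209 = 0.127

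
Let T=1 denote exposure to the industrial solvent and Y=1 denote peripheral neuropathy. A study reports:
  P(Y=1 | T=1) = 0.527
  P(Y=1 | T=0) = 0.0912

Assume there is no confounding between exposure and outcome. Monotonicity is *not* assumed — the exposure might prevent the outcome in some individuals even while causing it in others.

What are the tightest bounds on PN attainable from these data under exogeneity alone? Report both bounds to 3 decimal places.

0.827 ≤ PN ≤ 1.000

Let p₁ = 0.527, p₀ = 0.0912.
Under exogeneity alone the bounds on PN are max{0,(p₁−p₀)/p₁} ≤ PN ≤ min{1,(1−p₀)/p₁}.
  lower = (p₁ − p₀)/p₁ = 0.4358 / 0.527 ≈ 0.8269
  upper = min{1, (1 − p₀)/p₁} = 0.9088 / 0.527 ≈ 1.7245 → capped at 1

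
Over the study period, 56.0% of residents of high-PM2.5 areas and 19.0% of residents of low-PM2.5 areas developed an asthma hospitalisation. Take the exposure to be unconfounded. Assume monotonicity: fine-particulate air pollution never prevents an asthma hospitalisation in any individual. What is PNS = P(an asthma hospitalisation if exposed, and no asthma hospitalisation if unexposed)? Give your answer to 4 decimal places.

PNS ≈ 0.3700

p₁ = 0.56, p₀ = 0.19.
Under exogeneity and monotonicity, PNS = p₁ − p₀.
PNS = 0.56 − 0.19 = 0.37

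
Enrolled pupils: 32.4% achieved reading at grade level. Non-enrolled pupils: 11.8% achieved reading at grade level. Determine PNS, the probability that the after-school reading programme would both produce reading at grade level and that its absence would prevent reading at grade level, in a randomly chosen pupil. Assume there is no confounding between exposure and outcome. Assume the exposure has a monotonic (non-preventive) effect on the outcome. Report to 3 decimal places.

p₁ = 0.324, p₀ = 0.118.
Under exogeneity and monotonicity, PNS = p₁ − p₀.
PNS = 0.324 − 0.118 = 0.206

PNS ≈ 0.206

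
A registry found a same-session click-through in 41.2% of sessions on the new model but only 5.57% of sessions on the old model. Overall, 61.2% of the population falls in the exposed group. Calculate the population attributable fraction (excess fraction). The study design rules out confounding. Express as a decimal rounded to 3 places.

PAF ≈ 0.797

p₁ = 0.412, p₀ = 0.0557.
Overall risk P(Y=1) = π·p₁ + (1−π)·p₀ = 0.612×0.412 + 0.388×0.0557 = 0.27376.
Under exogeneity, PAF = [P(Y=1) − p₀] / P(Y=1).
PAF = (0.27376 − 0.0557) / 0.27376 ≈ 0.7965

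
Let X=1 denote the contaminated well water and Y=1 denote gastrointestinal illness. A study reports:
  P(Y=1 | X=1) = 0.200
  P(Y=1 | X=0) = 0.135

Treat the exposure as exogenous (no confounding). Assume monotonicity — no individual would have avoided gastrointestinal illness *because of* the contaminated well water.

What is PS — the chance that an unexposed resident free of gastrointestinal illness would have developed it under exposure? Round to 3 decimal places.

PS ≈ 0.075

Let p₁ = 0.2, p₀ = 0.135.
Under exogeneity and monotonicity, PS = (p₁ − p₀) / (1 − p₀).
PS = (0.2 − 0.135) / (1 − 0.135) = 0.065 / 0.865 ≈ 0.0751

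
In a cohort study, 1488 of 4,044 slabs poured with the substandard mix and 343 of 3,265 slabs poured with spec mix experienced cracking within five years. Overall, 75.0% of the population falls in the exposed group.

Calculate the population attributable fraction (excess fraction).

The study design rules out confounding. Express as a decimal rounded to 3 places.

p₁ = P(outcome | exposed) = 1488/4044 = 0.36795
p₀ = P(outcome | unexposed) = 343/3265 = 0.10505
Overall risk P(Y=1) = π·p₁ + (1−π)·p₀ = 0.75×0.36795 + 0.25×0.10505 = 0.30223.
Under exogeneity, PAF = [P(Y=1) − p₀] / P(Y=1).
PAF = (0.30223 − 0.10505) / 0.30223 ≈ 0.6524

PAF ≈ 0.652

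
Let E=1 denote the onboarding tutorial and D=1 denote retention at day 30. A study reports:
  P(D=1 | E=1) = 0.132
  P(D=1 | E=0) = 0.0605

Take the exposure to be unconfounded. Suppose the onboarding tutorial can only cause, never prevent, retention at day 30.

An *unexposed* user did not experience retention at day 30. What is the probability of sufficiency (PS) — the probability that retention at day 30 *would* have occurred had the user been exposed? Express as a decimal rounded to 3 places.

PS ≈ 0.076

Let p₁ = 0.132, p₀ = 0.0605.
Under exogeneity and monotonicity, PS = (p₁ − p₀) / (1 − p₀).
PS = (0.132 − 0.0605) / (1 − 0.0605) = 0.0715 / 0.9395 ≈ 0.0761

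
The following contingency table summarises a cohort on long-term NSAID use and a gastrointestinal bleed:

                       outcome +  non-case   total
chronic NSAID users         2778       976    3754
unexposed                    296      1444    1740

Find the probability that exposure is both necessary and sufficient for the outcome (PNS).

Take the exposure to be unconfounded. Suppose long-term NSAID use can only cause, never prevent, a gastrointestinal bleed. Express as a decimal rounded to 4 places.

p₁ = P(outcome | exposed) = 2778/3754 = 0.74001
p₀ = P(outcome | unexposed) = 296/1740 = 0.17011
Under exogeneity and monotonicity, PNS = p₁ − p₀.
PNS = 0.74001 − 0.17011 = 0.5699

PNS ≈ 0.5699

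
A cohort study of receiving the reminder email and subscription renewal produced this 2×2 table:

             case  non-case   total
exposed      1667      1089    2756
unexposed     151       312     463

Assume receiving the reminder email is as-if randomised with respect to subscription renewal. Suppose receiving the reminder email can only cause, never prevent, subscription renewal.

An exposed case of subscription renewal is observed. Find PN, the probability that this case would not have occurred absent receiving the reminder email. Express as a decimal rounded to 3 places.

PN ≈ 0.461

p₁ = P(outcome | exposed) = 1667/2756 = 0.60486
p₀ = P(outcome | unexposed) = 151/463 = 0.32613
Under exogeneity and monotonicity, PN = (p₁ − p₀)/p₁.
PN = (0.60486 − 0.32613) / 0.60486 ≈ 0.4608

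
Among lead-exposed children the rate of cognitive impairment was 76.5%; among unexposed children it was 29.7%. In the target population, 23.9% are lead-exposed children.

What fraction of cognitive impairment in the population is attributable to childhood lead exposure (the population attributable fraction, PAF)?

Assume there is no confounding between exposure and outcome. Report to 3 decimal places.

p₁ = 0.765, p₀ = 0.297.
Overall risk P(Y=1) = π·p₁ + (1−π)·p₀ = 0.239×0.765 + 0.761×0.297 = 0.40885.
Under exogeneity, PAF = [P(Y=1) − p₀] / P(Y=1).
PAF = (0.40885 − 0.297) / 0.40885 ≈ 0.2736

PAF ≈ 0.274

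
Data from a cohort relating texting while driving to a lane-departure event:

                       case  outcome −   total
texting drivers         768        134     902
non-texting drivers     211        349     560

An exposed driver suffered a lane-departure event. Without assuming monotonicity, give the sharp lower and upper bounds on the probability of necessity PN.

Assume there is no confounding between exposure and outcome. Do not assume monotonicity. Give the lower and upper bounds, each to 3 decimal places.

p₁ = P(outcome | exposed) = 768/902 = 0.85144
p₀ = P(outcome | unexposed) = 211/560 = 0.37679
Under exogeneity alone the bounds on PN are max{0,(p₁−p₀)/p₁} ≤ PN ≤ min{1,(1−p₀)/p₁}.
  lower = (p₁ − p₀)/p₁ = 0.47466 / 0.85144 ≈ 0.5575
  upper = min{1, (1 − p₀)/p₁} = 0.62321 / 0.85144 ≈ 0.7320

0.557 ≤ PN ≤ 0.732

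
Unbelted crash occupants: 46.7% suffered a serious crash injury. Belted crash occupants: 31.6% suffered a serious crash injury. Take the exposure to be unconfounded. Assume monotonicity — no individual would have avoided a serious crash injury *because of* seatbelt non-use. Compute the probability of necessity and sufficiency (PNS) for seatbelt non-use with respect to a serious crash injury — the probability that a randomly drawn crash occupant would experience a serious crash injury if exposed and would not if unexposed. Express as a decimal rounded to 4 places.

PNS ≈ 0.1510

p₁ = 0.467, p₀ = 0.316.
Under exogeneity and monotonicity, PNS = p₁ − p₀.
PNS = 0.467 − 0.316 = 0.151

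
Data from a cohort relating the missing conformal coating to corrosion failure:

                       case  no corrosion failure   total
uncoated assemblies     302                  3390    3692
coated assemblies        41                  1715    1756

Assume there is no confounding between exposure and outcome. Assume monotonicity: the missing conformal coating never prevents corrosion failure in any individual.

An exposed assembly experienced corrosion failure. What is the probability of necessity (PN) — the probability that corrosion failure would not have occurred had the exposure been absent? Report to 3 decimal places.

p₁ = P(outcome | exposed) = 302/3692 = 0.081798
p₀ = P(outcome | unexposed) = 41/1756 = 0.023349
Under exogeneity and monotonicity, PN = (p₁ − p₀)/p₁.
PN = (0.081798 − 0.023349) / 0.081798 ≈ 0.7146

PN ≈ 0.715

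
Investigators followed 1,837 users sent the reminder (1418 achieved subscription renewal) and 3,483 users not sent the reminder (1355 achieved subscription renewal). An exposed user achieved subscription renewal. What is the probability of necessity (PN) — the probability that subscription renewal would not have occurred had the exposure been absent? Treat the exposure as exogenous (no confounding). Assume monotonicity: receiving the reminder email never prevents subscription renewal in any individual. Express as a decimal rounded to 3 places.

PN ≈ 0.496

p₁ = P(outcome | exposed) = 1418/1837 = 0.77191
p₀ = P(outcome | unexposed) = 1355/3483 = 0.38903
Under exogeneity and monotonicity, PN = (p₁ − p₀) / p₁.
PN = (0.77191 − 0.38903) / 0.77191 = 0.38288 / 0.77191 ≈ 0.4960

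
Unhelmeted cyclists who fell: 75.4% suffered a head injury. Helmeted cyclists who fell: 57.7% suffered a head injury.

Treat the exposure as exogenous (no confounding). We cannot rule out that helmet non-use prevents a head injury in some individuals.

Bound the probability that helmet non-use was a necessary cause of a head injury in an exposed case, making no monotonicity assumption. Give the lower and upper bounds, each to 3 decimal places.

p₁ = 0.754, p₀ = 0.577.
Under exogeneity alone the bounds on PN are max{0,(p₁−p₀)/p₁} ≤ PN ≤ min{1,(1−p₀)/p₁}.
  lower = (p₁ − p₀)/p₁ = 0.177 / 0.754 ≈ 0.2347
  upper = min{1, (1 − p₀)/p₁} = 0.423 / 0.754 ≈ 0.5610

0.235 ≤ PN ≤ 0.561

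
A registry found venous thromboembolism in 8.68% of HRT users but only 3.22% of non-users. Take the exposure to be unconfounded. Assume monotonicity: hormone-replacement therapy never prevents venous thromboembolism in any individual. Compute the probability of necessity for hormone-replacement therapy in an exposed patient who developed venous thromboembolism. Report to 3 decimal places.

p₁ = 0.0868, p₀ = 0.0322.
Under exogeneity and monotonicity, PN = (p₁ − p₀) / p₁.
PN = (0.0868 − 0.0322) / 0.0868 = 0.0546 / 0.0868 ≈ 0.6290

PN ≈ 0.629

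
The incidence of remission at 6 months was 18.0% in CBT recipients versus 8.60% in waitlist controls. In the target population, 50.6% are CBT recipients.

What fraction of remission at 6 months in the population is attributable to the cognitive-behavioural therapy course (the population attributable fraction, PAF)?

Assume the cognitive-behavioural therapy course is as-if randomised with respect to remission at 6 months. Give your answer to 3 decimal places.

PAF ≈ 0.356

p₁ = 0.18, p₀ = 0.086.
Overall risk P(Y=1) = π·p₁ + (1−π)·p₀ = 0.506×0.18 + 0.494×0.086 = 0.13356.
Under exogeneity, PAF = [P(Y=1) − p₀] / P(Y=1).
PAF = (0.13356 − 0.086) / 0.13356 ≈ 0.3561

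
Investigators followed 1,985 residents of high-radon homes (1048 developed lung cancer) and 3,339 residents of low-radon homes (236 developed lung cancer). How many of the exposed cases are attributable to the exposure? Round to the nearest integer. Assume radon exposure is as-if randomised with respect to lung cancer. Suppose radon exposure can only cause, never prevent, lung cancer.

p₁ = P(outcome | exposed) = 1048/1985 = 0.52796
p₀ = P(outcome | unexposed) = 236/3339 = 0.07068
PN = (p₁ − p₀)/p₁ = (0.52796 − 0.07068) / 0.52796 ≈ 0.86613.
Attributable cases ≈ PN × (exposed cases) = 0.86613 × 1048 ≈ 907.70.

about 908 cases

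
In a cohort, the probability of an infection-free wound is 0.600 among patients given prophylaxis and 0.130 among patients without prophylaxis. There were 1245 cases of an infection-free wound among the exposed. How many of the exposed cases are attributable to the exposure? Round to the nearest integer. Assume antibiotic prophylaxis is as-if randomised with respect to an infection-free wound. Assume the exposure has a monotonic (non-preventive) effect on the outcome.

about 975 cases

Let p₁ = 0.6, p₀ = 0.13.
PN = (p₁ − p₀)/p₁ = (0.6 − 0.13) / 0.6 ≈ 0.78333.
Attributable cases ≈ PN × (exposed cases) = 0.78333 × 1245 ≈ 975.25.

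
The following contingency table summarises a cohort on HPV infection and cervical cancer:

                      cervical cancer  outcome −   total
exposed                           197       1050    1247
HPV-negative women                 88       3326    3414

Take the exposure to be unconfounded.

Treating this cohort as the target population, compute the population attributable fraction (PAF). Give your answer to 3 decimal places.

p₁ = P(outcome | exposed) = 197/1247 = 0.15798
p₀ = P(outcome | unexposed) = 88/3414 = 0.025776
Exposure prevalence π = 1247/4661 = 0.26754; overall risk P(Y=1) = 0.061146.
Under exogeneity, PAF = [P(Y=1) − p₀]/P(Y=1).
PAF = (0.061146 − 0.025776) / 0.061146 ≈ 0.5784

PAF ≈ 0.578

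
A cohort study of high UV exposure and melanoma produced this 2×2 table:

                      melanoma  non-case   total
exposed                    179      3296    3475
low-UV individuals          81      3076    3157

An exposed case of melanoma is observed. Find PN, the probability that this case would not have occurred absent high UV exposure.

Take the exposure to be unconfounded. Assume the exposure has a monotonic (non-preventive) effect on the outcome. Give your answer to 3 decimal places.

PN ≈ 0.502

p₁ = P(outcome | exposed) = 179/3475 = 0.051511
p₀ = P(outcome | unexposed) = 81/3157 = 0.025657
Under exogeneity and monotonicity, PN = (p₁ − p₀)/p₁.
PN = (0.051511 − 0.025657) / 0.051511 ≈ 0.5019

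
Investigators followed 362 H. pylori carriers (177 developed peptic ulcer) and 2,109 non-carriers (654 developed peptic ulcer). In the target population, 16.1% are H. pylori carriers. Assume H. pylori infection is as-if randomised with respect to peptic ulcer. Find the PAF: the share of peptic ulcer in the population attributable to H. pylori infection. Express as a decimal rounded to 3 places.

p₁ = P(outcome | exposed) = 177/362 = 0.48895
p₀ = P(outcome | unexposed) = 654/2109 = 0.3101
Overall risk P(Y=1) = π·p₁ + (1−π)·p₀ = 0.161×0.48895 + 0.839×0.3101 = 0.33889.
Under exogeneity, PAF = [P(Y=1) − p₀] / P(Y=1).
PAF = (0.33889 − 0.3101) / 0.33889 ≈ 0.0850

PAF ≈ 0.085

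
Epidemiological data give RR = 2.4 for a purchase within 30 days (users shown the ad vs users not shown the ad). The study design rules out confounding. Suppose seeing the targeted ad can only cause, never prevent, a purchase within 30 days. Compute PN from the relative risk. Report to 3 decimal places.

Under exogeneity and monotonicity, PN = (RR − 1) / RR = 1 − 1/RR.
PN = (2.4 − 1) / 2.4 = 1.4 / 2.4 ≈ 0.5833

PN ≈ 0.583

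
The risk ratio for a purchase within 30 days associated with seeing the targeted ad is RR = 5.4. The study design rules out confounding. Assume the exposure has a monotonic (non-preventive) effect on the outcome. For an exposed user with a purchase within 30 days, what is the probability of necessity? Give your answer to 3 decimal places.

Under exogeneity and monotonicity, PN = (RR − 1) / RR = 1 − 1/RR.
PN = (5.4 − 1) / 5.4 = 4.4 / 5.4 ≈ 0.8148

PN ≈ 0.815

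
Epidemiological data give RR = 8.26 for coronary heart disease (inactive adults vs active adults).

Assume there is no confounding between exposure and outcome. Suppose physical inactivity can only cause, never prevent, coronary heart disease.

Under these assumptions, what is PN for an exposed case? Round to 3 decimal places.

PN ≈ 0.879

Under exogeneity and monotonicity, PN = (RR − 1) / RR = 1 − 1/RR.
PN = (8.26 − 1) / 8.26 = 7.26 / 8.26 ≈ 0.8789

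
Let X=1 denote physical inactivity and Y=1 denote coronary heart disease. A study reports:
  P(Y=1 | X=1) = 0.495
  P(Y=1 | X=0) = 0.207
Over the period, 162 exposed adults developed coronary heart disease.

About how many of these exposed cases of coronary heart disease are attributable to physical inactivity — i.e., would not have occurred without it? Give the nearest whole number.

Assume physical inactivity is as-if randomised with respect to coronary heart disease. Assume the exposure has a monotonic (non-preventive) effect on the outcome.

about 94 cases

Let p₁ = 0.495, p₀ = 0.207.
PN = (p₁ − p₀)/p₁ = (0.495 − 0.207) / 0.495 ≈ 0.58182.
Attributable cases ≈ PN × (exposed cases) = 0.58182 × 162 ≈ 94.25.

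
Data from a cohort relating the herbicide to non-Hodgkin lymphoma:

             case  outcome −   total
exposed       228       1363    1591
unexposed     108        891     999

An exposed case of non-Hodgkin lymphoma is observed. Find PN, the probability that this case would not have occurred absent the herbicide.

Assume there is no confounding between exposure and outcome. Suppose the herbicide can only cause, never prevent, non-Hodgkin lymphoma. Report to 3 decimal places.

PN ≈ 0.246

p₁ = P(outcome | exposed) = 228/1591 = 0.14331
p₀ = P(outcome | unexposed) = 108/999 = 0.10811
Under exogeneity and monotonicity, PN = (p₁ − p₀) / p₁.
PN = (0.14331 − 0.10811) / 0.14331 = 0.035198 / 0.14331 ≈ 0.2456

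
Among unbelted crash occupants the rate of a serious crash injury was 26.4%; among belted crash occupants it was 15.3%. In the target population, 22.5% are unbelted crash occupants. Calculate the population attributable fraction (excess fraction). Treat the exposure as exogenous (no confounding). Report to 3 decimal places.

PAF ≈ 0.140

p₁ = 0.264, p₀ = 0.153.
Overall risk P(Y=1) = π·p₁ + (1−π)·p₀ = 0.225×0.264 + 0.775×0.153 = 0.17797.
Under exogeneity, PAF = [P(Y=1) − p₀] / P(Y=1).
PAF = (0.17797 − 0.153) / 0.17797 ≈ 0.1403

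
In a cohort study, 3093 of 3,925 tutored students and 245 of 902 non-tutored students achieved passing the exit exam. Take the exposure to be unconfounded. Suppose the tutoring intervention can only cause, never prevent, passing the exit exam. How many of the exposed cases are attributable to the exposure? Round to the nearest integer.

p₁ = P(outcome | exposed) = 3093/3925 = 0.78803
p₀ = P(outcome | unexposed) = 245/902 = 0.27162
PN = (p₁ − p₀)/p₁ = (0.78803 − 0.27162) / 0.78803 ≈ 0.65532.
Attributable cases ≈ PN × (exposed cases) = 0.65532 × 3093 ≈ 2026.90.

about 2027 cases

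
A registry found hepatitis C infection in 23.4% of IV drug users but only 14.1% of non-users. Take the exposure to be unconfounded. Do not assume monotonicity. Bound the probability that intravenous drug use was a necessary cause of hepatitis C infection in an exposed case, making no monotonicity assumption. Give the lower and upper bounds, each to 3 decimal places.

p₁ = 0.234, p₀ = 0.141.
Under exogeneity alone the bounds on PN are max{0,(p₁−p₀)/p₁} ≤ PN ≤ min{1,(1−p₀)/p₁}.
  lower = (p₁ − p₀)/p₁ = 0.093 / 0.234 ≈ 0.3974
  upper = min{1, (1 − p₀)/p₁} = 0.859 / 0.234 ≈ 3.6709 → capped at 1

0.397 ≤ PN ≤ 1.000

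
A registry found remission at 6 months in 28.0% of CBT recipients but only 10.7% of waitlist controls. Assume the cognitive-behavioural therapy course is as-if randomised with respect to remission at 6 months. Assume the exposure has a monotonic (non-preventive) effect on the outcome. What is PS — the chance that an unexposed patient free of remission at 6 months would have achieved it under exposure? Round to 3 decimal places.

p₁ = 0.28, p₀ = 0.107.
Under exogeneity and monotonicity, PS = (p₁ − p₀) / (1 − p₀).
PS = (0.28 − 0.107) / (1 − 0.107) = 0.173 / 0.893 ≈ 0.1937

PS ≈ 0.194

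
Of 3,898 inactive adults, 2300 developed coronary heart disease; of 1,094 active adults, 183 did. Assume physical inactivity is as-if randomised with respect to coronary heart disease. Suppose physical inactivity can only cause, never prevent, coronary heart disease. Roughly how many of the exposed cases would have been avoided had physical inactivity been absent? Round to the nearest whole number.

p₁ = P(outcome | exposed) = 2300/3898 = 0.59005
p₀ = P(outcome | unexposed) = 183/1094 = 0.16728
PN = (p₁ − p₀)/p₁ = (0.59005 − 0.16728) / 0.59005 ≈ 0.71650.
Attributable cases ≈ PN × (exposed cases) = 0.71650 × 2300 ≈ 1647.96.

about 1648 cases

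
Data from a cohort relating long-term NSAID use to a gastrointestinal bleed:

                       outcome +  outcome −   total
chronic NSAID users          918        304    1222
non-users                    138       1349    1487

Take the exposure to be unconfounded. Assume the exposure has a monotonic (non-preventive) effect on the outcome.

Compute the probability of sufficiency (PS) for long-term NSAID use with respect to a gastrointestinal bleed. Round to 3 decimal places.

PS ≈ 0.726

p₁ = P(outcome | exposed) = 918/1222 = 0.75123
p₀ = P(outcome | unexposed) = 138/1487 = 0.092804
Under exogeneity and monotonicity, PS = (p₁ − p₀) / (1 − p₀).
PS = (0.75123 − 0.092804) / (1 − 0.092804) = 0.65842 / 0.9072 ≈ 0.7258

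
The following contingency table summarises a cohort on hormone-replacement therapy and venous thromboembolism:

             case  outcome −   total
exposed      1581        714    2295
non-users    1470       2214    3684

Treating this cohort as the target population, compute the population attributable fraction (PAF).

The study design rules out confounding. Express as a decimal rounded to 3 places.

p₁ = P(outcome | exposed) = 1581/2295 = 0.68889
p₀ = P(outcome | unexposed) = 1470/3684 = 0.39902
Exposure prevalence π = 2295/5979 = 0.38384; overall risk P(Y=1) = 0.51029.
Under exogeneity, PAF = [P(Y=1) − p₀]/P(Y=1).
PAF = (0.51029 − 0.39902) / 0.51029 ≈ 0.2180

PAF ≈ 0.218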